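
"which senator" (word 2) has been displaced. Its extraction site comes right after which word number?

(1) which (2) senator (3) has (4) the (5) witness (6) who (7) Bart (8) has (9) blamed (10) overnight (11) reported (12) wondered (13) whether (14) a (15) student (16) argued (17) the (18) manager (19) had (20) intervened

11

The displaced element is "which senator" (word 2).
It is linked across 1 clause boundary (Ø).
It functions as the subject of "wondered", so the gap sits immediately after word 11 ("reported").
Base order: The witness who Bart has blamed overnight has reported that which senator wondered whether a student argued the manager had intervened.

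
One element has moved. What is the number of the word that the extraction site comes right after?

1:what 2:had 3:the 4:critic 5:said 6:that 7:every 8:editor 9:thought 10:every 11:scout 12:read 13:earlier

The displaced element is "what" (word 1).
It is linked across 2 clause boundaries (that → Ø).
It functions as the direct object of "read", so the gap sits immediately after word 12 ("read").
Base order: The critic had said that every editor thought every scout read what earlier.

12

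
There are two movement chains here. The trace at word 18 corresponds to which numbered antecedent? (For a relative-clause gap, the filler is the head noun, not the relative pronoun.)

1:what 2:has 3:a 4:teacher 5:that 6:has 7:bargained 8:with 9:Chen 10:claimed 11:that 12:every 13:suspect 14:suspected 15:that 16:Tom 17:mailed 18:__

The marked gap is the direct object of "mailed".
Its filler is the fronted wh-phrase "what", at word 1.
(The other dependency links word 4 to a gap after word 5.)

1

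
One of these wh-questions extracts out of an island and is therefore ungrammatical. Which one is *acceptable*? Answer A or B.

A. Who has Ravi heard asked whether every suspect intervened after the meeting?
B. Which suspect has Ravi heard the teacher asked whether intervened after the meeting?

A

In B, the wh-phrase is extracted from inside a wh-island (introduced by "whether"), which blocks movement.
In A, the extraction path crosses only that-complement boundaries, which are transparent.
So A is grammatical.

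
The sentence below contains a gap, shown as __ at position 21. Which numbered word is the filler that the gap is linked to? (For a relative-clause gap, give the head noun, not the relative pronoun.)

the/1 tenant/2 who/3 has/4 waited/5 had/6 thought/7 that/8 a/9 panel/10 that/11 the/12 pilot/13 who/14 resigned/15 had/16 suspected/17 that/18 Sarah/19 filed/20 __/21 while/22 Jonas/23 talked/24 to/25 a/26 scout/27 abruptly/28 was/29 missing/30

The gap at 21 is the object of "filed", inside a relative clause.
The relative pronoun is "that" (word 11); it is bound by the head noun immediately before it.
Its filler is the head noun "panel", at word 10.

10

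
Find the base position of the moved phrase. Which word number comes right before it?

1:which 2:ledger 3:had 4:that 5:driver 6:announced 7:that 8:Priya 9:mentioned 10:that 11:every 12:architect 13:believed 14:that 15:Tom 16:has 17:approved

17

The displaced element is "which ledger" (word 2).
It is linked across 3 clause boundaries (that → that → that).
It functions as the direct object of "approved", so the gap sits immediately after word 17 ("approved").
Base order: That driver had announced that Priya mentioned that every architect believed that Tom has approved which ledger.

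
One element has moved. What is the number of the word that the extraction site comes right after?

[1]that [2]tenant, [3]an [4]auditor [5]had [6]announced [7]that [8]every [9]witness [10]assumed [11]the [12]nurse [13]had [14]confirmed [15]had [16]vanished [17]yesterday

The displaced element is "that tenant" (word 2).
It is linked across 3 clause boundaries (that → Ø → Ø).
It functions as the subject of "vanished", so the gap sits immediately after word 14 ("confirmed").
Base order: An auditor had announced that every witness assumed the nurse had confirmed that that tenant had vanished yesterday.

14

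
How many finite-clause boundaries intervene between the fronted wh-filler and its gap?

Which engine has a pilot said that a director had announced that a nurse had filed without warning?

"which engine" is extracted from the object of "filed".
Boundaries crossed, outermost first: [that], [that] — 2 in total.

2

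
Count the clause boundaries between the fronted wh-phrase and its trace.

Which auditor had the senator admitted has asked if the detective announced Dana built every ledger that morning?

1

"which auditor" is extracted from the subject of "asked".
Boundaries crossed, outermost first: [Ø] — 1 in total.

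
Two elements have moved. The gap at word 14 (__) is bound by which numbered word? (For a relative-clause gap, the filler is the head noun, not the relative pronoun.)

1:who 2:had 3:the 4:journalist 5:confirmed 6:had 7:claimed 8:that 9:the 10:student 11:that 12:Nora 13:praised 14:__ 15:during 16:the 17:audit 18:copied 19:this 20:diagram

10

The marked gap is inside the relative clause, the direct object of "praised".
Its filler is the head noun "student" (via "that"), at word 10.
(The other dependency links word 1 to a gap after word 5.)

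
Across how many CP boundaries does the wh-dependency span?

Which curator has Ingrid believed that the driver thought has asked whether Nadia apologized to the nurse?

2

"which curator" is extracted from the subject of "asked".
Boundaries crossed, outermost first: [that], [Ø] — 2 in total.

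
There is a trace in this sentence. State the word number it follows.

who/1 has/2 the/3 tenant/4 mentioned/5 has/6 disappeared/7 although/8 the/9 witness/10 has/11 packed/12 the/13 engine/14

The displaced element is "who" (word 1).
It is linked across 1 clause boundary (Ø).
It functions as the subject of "disappeared", so the gap sits immediately after word 5 ("mentioned").
Base order: The tenant has mentioned who has disappeared although the witness has packed the engine.

5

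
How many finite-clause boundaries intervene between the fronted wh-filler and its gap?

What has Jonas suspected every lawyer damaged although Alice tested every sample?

"what" is extracted from the object of "damaged".
Boundaries crossed, outermost first: [Ø] — 1 in total.

1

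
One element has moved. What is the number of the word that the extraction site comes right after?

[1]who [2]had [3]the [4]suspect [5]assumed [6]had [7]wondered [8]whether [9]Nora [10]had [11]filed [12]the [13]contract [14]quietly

The displaced element is "who" (word 1).
It is linked across 1 clause boundary (Ø).
It functions as the subject of "wondered", so the gap sits immediately after word 5 ("assumed").
Base order: The suspect had assumed who had wondered whether Nora had filed the contract quietly.

5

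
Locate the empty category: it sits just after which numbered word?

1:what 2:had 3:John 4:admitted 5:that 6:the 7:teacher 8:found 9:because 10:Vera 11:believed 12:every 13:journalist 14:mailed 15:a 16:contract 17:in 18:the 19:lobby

8

The displaced element is "what" (word 1).
It is linked across 1 clause boundary (that).
It functions as the direct object of "found", so the gap sits immediately after word 8 ("found").
Base order: John had admitted that the teacher found what because Vera believed every journalist mailed a contract in the lobby.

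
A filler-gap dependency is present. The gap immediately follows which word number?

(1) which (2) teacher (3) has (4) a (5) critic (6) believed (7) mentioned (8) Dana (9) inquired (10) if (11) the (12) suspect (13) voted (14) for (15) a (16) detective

6

The displaced element is "which teacher" (word 2).
It is linked across 1 clause boundary (Ø).
It functions as the subject of "mentioned", so the gap sits immediately after word 6 ("believed").
Base order: A critic has believed that which teacher mentioned Dana inquired if the suspect voted for a detective.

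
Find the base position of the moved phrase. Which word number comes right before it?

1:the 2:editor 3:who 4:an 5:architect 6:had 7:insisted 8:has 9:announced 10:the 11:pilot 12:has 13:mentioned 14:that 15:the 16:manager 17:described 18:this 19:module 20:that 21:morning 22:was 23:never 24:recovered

The displaced element is "the editor" (word 2).
It is linked across 1 clause boundary (Ø).
It functions as the subject of "announced", so the gap sits immediately after word 7 ("insisted").
Base order: An architect had insisted the editor has announced the pilot has mentioned that the manager described this module that morning.

7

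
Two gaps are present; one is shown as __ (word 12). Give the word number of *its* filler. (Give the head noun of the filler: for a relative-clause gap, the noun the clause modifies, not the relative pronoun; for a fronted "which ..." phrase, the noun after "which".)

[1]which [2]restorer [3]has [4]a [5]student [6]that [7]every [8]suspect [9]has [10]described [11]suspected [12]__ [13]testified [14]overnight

The marked gap is the subject of "testified".
Its filler is the fronted wh-phrase "which restorer", at word 2.
(The other dependency links word 5 to a gap after word 10.)

2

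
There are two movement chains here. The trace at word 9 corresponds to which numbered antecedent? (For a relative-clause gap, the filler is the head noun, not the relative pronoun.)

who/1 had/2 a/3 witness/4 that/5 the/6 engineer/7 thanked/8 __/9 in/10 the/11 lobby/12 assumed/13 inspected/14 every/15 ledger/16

4

The marked gap is inside the relative clause, the direct object of "thanked".
Its filler is the head noun "witness" (via "that"), at word 4.
(The other dependency links word 1 to a gap after word 13.)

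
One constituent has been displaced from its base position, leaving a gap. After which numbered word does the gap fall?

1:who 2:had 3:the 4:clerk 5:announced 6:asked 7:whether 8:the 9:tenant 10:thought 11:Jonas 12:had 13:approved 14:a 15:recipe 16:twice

5

The displaced element is "who" (word 1).
It is linked across 1 clause boundary (Ø).
It functions as the subject of "asked", so the gap sits immediately after word 5 ("announced").
Base order: The clerk had announced that who asked whether the tenant thought Jonas had approved a recipe twice.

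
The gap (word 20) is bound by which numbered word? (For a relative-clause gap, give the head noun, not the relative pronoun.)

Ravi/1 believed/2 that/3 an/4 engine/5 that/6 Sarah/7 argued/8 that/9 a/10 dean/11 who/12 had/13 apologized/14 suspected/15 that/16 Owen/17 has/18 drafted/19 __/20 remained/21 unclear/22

5

The gap at 20 is the object of "drafted", inside a relative clause.
The relative pronoun is "that" (word 6); it is bound by the head noun immediately before it.
Its filler is the head noun "engine", at word 5.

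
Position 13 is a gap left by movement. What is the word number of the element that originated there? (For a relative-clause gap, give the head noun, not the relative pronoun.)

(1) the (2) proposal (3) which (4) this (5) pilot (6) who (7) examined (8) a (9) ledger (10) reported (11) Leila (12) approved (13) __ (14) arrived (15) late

2

The gap at 13 is the object of "approved", inside a relative clause.
The relative pronoun is "which" (word 3); it is bound by the head noun immediately before it.
Its filler is the head noun "proposal", at word 2.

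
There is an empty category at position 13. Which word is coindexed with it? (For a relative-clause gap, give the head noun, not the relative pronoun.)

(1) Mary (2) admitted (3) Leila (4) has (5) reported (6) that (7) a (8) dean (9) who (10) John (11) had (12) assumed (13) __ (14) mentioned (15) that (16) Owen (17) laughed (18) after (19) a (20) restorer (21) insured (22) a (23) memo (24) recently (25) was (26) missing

8

The gap at 13 is the subject of "mentioned", inside a relative clause.
The relative pronoun is "who" (word 9); it is bound by the head noun immediately before it.
Its filler is the head noun "dean", at word 8.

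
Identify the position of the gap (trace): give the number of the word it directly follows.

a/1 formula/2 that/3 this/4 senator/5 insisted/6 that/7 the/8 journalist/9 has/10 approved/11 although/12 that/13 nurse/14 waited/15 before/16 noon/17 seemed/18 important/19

11

The displaced element is "a formula" (word 2).
It is linked across 1 clause boundary (that).
It functions as the direct object of "approved", so the gap sits immediately after word 11 ("approved").
Base order: This senator insisted that the journalist has approved a formula although that nurse waited before noon.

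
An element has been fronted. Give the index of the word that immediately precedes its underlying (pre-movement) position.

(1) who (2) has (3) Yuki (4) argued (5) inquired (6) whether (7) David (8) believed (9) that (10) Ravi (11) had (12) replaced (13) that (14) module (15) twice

The displaced element is "who" (word 1).
It is linked across 1 clause boundary (Ø).
It functions as the subject of "inquired", so the gap sits immediately after word 4 ("argued").
Base order: Yuki has argued that who inquired whether David believed that Ravi had replaced that module twice.

4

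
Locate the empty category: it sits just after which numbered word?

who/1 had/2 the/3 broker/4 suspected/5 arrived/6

The displaced element is "who" (word 1).
It is linked across 1 clause boundary (Ø).
It functions as the subject of "arrived", so the gap sits immediately after word 5 ("suspected").
Base order: The broker had suspected who arrived.

5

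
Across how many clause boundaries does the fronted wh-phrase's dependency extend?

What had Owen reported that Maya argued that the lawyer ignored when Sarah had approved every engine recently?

"what" is extracted from the object of "ignored".
Boundaries crossed, outermost first: [that], [that] — 2 in total.

2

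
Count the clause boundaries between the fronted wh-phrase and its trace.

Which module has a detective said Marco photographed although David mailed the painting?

"which module" is extracted from the object of "photographed".
Boundaries crossed, outermost first: [Ø] — 1 in total.

1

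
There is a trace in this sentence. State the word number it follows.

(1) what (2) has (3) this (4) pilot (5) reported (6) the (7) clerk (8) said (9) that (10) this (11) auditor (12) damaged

12

The displaced element is "what" (word 1).
It is linked across 2 clause boundaries (Ø → that).
It functions as the direct object of "damaged", so the gap sits immediately after word 12 ("damaged").
Base order: This pilot has reported the clerk said that this auditor damaged what.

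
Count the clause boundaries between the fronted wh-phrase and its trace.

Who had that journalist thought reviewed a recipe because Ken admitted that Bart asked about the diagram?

1

"who" is extracted from the subject of "reviewed".
Boundaries crossed, outermost first: [Ø] — 1 in total.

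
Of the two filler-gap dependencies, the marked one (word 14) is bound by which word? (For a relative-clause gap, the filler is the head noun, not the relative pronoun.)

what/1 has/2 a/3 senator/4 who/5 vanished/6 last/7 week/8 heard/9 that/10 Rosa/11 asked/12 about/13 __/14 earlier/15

The marked gap is the object of the preposition "about" of "asked".
Its filler is the fronted wh-phrase "what", at word 1.
(The other dependency links word 4 to a gap after word 5.)

1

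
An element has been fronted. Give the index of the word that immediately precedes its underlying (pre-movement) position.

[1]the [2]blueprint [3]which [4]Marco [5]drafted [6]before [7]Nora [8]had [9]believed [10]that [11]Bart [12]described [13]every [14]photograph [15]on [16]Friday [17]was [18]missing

The displaced element is "the blueprint" (word 2).
It functions as the direct object of "drafted", so the gap sits immediately after word 5 ("drafted").
Base order: Marco drafted the blueprint before Nora had believed that Bart described every photograph on Friday.

5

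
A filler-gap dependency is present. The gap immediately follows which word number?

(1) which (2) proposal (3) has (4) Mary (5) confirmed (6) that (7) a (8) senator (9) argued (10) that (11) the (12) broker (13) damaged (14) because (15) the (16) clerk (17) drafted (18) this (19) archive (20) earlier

The displaced element is "which proposal" (word 2).
It is linked across 2 clause boundaries (that → that).
It functions as the direct object of "damaged", so the gap sits immediately after word 13 ("damaged").
Base order: Mary has confirmed that a senator argued that the broker damaged which proposal because the clerk drafted this archive earlier.

13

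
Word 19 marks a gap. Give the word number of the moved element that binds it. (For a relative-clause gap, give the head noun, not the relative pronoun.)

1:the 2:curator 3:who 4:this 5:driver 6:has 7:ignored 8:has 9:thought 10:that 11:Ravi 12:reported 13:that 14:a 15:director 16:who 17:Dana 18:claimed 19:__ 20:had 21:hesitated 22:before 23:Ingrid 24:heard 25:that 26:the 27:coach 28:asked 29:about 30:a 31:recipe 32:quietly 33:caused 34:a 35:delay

The gap at 19 is the subject of "hesitated", inside a relative clause.
The relative pronoun is "who" (word 16); it is bound by the head noun immediately before it.
Its filler is the head noun "director", at word 15.

15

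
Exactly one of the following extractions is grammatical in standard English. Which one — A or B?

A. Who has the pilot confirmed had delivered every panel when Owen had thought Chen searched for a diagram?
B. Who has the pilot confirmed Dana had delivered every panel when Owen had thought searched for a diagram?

A

In B, the wh-phrase is extracted from inside an adjunct island (introduced by "when"), which blocks movement.
In A, the extraction path crosses only that-complement boundaries, which are transparent.
So A is grammatical.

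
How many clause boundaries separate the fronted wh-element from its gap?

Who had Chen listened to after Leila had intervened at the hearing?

"who" originates inside the matrix clause — no clause boundary is crossed.

0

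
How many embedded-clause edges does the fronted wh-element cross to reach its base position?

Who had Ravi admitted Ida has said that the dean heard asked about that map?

3

"who" is extracted from the subject of "asked".
Boundaries crossed, outermost first: [Ø], [that], [Ø] — 3 in total.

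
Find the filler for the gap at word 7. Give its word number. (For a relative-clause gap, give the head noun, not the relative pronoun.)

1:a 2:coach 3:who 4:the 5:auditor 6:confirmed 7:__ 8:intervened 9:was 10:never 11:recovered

2

The gap at 7 is the subject of "intervened", inside a relative clause.
The relative pronoun is "who" (word 3); it is bound by the head noun immediately before it.
Its filler is the head noun "coach", at word 2.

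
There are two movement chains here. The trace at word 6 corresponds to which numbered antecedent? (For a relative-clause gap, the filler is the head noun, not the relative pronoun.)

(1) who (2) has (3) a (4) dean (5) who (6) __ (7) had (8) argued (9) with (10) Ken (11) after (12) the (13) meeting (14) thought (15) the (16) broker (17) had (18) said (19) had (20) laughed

4

The marked gap is inside the relative clause, the subject of "argued".
Its filler is the head noun "dean" (via "who"), at word 4.
(The other dependency links word 1 to a gap after word 18.)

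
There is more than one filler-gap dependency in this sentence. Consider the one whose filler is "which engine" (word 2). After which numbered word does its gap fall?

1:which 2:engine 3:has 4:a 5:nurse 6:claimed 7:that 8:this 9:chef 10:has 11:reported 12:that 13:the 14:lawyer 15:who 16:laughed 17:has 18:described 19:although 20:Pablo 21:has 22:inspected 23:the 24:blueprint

18

The displaced element is "which engine" (word 2).
It is linked across 2 clause boundaries (that → that).
It functions as the direct object of "described", so the gap sits immediately after word 18 ("described").
Base order: A nurse has claimed that this chef has reported that the lawyer who laughed has described which engine although Pablo has inspected the blueprint.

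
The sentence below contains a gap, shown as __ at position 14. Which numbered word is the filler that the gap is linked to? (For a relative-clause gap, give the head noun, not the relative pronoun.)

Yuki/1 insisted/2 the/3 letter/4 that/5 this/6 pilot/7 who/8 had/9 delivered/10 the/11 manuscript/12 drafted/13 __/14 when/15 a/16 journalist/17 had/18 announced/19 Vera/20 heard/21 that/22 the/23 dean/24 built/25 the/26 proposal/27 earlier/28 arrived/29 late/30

The gap at 14 is the object of "drafted", inside a relative clause.
The relative pronoun is "that" (word 5); it is bound by the head noun immediately before it.
Its filler is the head noun "letter", at word 4.

4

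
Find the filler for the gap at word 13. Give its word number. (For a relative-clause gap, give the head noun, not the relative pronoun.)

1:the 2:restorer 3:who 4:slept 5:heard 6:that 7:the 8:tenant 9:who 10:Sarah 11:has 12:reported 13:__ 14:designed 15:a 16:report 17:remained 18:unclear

The gap at 13 is the subject of "designed", inside a relative clause.
The relative pronoun is "who" (word 9); it is bound by the head noun immediately before it.
Its filler is the head noun "tenant", at word 8.

8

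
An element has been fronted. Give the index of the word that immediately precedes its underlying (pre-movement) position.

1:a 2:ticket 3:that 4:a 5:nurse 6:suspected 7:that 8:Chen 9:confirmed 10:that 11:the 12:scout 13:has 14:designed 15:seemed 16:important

The displaced element is "a ticket" (word 2).
It is linked across 2 clause boundaries (that → that).
It functions as the direct object of "designed", so the gap sits immediately after word 14 ("designed").
Base order: A nurse suspected that Chen confirmed that the scout has designed a ticket.

14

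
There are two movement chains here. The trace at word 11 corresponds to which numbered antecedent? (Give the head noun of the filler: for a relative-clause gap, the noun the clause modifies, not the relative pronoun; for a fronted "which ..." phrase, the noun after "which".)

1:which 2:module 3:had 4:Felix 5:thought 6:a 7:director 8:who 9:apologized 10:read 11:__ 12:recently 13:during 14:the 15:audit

The marked gap is the direct object of "read".
Its filler is the fronted wh-phrase "which module", at word 2.
(The other dependency links word 7 to a gap after word 8.)

2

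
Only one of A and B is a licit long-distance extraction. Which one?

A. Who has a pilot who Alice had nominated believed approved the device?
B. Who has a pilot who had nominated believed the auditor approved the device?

In B, the wh-phrase is extracted from inside a complex-NP island (relative clause) (introduced by "who"), which blocks movement.
In A, the extraction path crosses only that-complement boundaries, which are transparent.
So A is grammatical.

A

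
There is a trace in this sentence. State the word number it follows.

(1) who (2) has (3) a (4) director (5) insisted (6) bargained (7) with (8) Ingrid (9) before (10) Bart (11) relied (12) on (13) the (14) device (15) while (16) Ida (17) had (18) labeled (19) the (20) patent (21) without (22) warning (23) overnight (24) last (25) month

5

The displaced element is "who" (word 1).
It is linked across 1 clause boundary (Ø).
It functions as the subject of "bargained", so the gap sits immediately after word 5 ("insisted").
Base order: A director has insisted who bargained with Ingrid before Bart relied on the device while Ida had labeled the patent without warning overnight last month.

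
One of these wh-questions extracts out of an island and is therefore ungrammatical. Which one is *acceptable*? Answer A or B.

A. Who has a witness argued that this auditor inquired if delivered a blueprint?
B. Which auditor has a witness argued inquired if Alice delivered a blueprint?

B

In A, the wh-phrase is extracted from inside a wh-island (introduced by "if"), which blocks movement.
In B, the extraction path crosses only that-complement boundaries, which are transparent.
So B is grammatical.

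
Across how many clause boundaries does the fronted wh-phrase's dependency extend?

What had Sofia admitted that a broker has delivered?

"what" is extracted from the object of "delivered".
Boundaries crossed, outermost first: [that] — 1 in total.

1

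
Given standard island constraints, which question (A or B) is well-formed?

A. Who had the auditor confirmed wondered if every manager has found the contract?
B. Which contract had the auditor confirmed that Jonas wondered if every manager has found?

In B, the wh-phrase is extracted from inside a wh-island (introduced by "if"), which blocks movement.
In A, the extraction path crosses only that-complement boundaries, which are transparent.
So A is grammatical.

A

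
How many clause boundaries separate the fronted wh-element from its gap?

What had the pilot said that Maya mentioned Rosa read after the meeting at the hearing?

2

"what" is extracted from the object of "read".
Boundaries crossed, outermost first: [that], [Ø] — 2 in total.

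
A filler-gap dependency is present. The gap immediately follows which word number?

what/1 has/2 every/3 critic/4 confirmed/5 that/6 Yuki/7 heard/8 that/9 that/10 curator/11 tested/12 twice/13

The displaced element is "what" (word 1).
It is linked across 2 clause boundaries (that → that).
It functions as the direct object of "tested", so the gap sits immediately after word 12 ("tested").
Base order: Every critic has confirmed that Yuki heard that that curator tested what twice.

12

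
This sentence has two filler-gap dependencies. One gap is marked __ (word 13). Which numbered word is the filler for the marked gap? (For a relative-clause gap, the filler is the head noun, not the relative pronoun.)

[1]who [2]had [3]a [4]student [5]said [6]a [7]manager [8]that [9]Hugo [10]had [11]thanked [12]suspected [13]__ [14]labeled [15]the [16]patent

1

The marked gap is the subject of "labeled".
Its filler is the fronted wh-phrase "who", at word 1.
(The other dependency links word 7 to a gap after word 11.)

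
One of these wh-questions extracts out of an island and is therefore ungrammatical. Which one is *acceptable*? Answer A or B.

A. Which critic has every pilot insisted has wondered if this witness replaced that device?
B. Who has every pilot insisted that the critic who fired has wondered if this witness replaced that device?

A

In B, the wh-phrase is extracted from inside a complex-NP island (relative clause) (introduced by "who"), which blocks movement.
In A, the extraction path crosses only that-complement boundaries, which are transparent.
So A is grammatical.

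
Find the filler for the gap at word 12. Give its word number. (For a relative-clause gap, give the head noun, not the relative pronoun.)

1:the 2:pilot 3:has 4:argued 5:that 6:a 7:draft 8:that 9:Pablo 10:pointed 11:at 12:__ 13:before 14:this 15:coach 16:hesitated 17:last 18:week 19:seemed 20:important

The gap at 12 is the prepositional object of "pointed", inside a relative clause.
The relative pronoun is "that" (word 8); it is bound by the head noun immediately before it.
Its filler is the head noun "draft", at word 7.

7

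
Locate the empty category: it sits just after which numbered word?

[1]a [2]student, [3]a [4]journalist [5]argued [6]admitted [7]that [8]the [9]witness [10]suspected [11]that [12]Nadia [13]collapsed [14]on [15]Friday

5

The displaced element is "a student" (word 2).
It is linked across 1 clause boundary (Ø).
It functions as the subject of "admitted", so the gap sits immediately after word 5 ("argued").
Base order: A journalist argued that a student admitted that the witness suspected that Nadia collapsed on Friday.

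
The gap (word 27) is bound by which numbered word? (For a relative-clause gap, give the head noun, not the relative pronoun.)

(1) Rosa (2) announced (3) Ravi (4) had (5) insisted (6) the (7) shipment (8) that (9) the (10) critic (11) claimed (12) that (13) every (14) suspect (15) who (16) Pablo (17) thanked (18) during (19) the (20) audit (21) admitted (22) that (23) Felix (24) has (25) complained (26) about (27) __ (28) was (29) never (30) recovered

7

The gap at 27 is the prepositional object of "complained", inside a relative clause.
The relative pronoun is "that" (word 8); it is bound by the head noun immediately before it.
Its filler is the head noun "shipment", at word 7.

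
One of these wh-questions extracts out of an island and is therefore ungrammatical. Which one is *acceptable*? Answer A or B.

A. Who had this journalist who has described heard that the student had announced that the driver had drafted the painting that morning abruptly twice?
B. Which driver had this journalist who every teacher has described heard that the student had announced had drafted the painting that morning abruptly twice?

In A, the wh-phrase is extracted from inside a complex-NP island (relative clause) (introduced by "who"), which blocks movement.
In B, the extraction path crosses only that-complement boundaries, which are transparent.
So B is grammatical.

B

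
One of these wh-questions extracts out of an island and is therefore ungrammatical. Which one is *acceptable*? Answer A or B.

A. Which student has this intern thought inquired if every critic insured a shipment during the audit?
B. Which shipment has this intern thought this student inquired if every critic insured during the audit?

A

In B, the wh-phrase is extracted from inside a wh-island (introduced by "if"), which blocks movement.
In A, the extraction path crosses only that-complement boundaries, which are transparent.
So A is grammatical.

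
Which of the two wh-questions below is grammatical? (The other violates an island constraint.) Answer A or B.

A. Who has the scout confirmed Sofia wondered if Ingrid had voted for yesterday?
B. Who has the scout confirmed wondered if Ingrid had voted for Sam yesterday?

B

In A, the wh-phrase is extracted from inside a wh-island (introduced by "if"), which blocks movement.
In B, the extraction path crosses only that-complement boundaries, which are transparent.
So B is grammatical.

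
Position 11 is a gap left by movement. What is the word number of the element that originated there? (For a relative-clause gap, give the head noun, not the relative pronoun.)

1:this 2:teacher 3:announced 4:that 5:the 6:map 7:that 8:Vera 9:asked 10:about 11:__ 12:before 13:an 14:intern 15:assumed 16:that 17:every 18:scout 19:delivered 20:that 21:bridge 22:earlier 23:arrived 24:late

6

The gap at 11 is the prepositional object of "asked", inside a relative clause.
The relative pronoun is "that" (word 7); it is bound by the head noun immediately before it.
Its filler is the head noun "map", at word 6.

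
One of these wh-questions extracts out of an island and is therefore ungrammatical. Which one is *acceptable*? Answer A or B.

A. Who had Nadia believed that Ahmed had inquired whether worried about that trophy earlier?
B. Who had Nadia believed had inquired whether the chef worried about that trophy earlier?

B

In A, the wh-phrase is extracted from inside a wh-island (introduced by "whether"), which blocks movement.
In B, the extraction path crosses only that-complement boundaries, which are transparent.
So B is grammatical.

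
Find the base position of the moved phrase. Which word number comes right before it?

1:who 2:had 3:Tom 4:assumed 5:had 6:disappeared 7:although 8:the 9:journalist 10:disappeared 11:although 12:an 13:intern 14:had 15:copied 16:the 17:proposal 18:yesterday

4

The displaced element is "who" (word 1).
It is linked across 1 clause boundary (Ø).
It functions as the subject of "disappeared", so the gap sits immediately after word 4 ("assumed").
Base order: Tom had assumed that who had disappeared although the journalist disappeared although an intern had copied the proposal yesterday.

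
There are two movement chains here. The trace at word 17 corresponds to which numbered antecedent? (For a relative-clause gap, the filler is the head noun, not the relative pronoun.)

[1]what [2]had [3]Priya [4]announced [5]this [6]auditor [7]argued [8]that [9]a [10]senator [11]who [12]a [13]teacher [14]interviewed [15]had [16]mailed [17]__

The marked gap is the direct object of "mailed".
Its filler is the fronted wh-phrase "what", at word 1.
(The other dependency links word 10 to a gap after word 14.)

1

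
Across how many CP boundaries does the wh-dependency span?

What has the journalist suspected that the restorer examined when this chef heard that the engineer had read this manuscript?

"what" is extracted from the object of "examined".
Boundaries crossed, outermost first: [that] — 1 in total.

1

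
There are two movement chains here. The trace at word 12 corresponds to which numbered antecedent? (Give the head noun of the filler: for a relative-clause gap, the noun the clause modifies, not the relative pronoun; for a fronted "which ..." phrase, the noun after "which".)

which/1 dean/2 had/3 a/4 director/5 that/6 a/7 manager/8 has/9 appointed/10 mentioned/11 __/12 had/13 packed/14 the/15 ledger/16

2

The marked gap is the subject of "packed".
Its filler is the fronted wh-phrase "which dean", at word 2.
(The other dependency links word 5 to a gap after word 10.)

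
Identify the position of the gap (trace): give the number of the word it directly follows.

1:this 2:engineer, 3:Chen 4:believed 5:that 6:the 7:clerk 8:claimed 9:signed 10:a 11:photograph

The displaced element is "this engineer" (word 2).
It is linked across 2 clause boundaries (that → Ø).
It functions as the subject of "signed", so the gap sits immediately after word 8 ("claimed").
Base order: Chen believed that the clerk claimed that this engineer signed a photograph.

8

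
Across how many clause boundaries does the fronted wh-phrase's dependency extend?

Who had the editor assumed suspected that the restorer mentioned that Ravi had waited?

"who" is extracted from the subject of "suspected".
Boundaries crossed, outermost first: [Ø] — 1 in total.

1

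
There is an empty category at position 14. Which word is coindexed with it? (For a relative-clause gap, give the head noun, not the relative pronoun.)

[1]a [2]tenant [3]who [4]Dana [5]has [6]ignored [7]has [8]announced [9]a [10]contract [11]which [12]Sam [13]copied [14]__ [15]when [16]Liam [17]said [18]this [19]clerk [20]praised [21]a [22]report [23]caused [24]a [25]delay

10

The gap at 14 is the object of "copied", inside a relative clause.
The relative pronoun is "which" (word 11); it is bound by the head noun immediately before it.
Its filler is the head noun "contract", at word 10.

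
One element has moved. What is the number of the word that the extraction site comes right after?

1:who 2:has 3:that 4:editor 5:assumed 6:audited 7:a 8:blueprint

5

The displaced element is "who" (word 1).
It is linked across 1 clause boundary (Ø).
It functions as the subject of "audited", so the gap sits immediately after word 5 ("assumed").
Base order: That editor has assumed that who audited a blueprint.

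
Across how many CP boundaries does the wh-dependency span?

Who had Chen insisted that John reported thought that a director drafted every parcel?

"who" is extracted from the subject of "thought".
Boundaries crossed, outermost first: [that], [Ø] — 2 in total.

2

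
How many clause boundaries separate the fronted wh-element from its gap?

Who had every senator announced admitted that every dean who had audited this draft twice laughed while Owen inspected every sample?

"who" is extracted from the subject of "admitted".
Boundaries crossed, outermost first: [Ø] — 1 in total.

1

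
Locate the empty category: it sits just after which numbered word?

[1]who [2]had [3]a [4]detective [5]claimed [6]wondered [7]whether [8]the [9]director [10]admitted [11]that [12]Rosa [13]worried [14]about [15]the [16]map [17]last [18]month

The displaced element is "who" (word 1).
It is linked across 1 clause boundary (Ø).
It functions as the subject of "wondered", so the gap sits immediately after word 5 ("claimed").
Base order: A detective had claimed that who wondered whether the director admitted that Rosa worried about the map last month.

5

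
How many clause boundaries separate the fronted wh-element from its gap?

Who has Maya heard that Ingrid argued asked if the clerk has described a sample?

2

"who" is extracted from the subject of "asked".
Boundaries crossed, outermost first: [that], [Ø] — 2 in total.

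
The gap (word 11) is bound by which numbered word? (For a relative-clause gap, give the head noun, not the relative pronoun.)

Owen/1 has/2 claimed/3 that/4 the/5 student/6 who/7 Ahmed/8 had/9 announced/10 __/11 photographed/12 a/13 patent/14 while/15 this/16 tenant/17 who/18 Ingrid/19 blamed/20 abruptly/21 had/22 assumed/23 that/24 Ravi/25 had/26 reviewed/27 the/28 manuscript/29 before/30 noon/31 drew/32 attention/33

6

The gap at 11 is the subject of "photographed", inside a relative clause.
The relative pronoun is "who" (word 7); it is bound by the head noun immediately before it.
Its filler is the head noun "student", at word 6.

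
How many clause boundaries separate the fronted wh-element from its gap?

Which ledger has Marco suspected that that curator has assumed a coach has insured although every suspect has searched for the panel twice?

2

"which ledger" is extracted from the object of "insured".
Boundaries crossed, outermost first: [that], [Ø] — 2 in total.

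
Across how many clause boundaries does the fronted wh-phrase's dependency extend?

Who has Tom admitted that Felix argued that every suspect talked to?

2

"who" is extracted from the PP object of "talked".
Boundaries crossed, outermost first: [that], [that] — 2 in total.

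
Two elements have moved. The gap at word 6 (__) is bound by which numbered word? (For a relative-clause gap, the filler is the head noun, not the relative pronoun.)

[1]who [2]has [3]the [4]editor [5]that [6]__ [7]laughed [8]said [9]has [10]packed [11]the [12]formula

4

The marked gap is inside the relative clause, the subject of "laughed".
Its filler is the head noun "editor" (via "that"), at word 4.
(The other dependency links word 1 to a gap after word 8.)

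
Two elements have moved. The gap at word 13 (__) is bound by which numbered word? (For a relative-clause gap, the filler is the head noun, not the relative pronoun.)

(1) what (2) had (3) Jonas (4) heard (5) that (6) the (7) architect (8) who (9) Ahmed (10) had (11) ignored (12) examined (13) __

1

The marked gap is the direct object of "examined".
Its filler is the fronted wh-phrase "what", at word 1.
(The other dependency links word 7 to a gap after word 11.)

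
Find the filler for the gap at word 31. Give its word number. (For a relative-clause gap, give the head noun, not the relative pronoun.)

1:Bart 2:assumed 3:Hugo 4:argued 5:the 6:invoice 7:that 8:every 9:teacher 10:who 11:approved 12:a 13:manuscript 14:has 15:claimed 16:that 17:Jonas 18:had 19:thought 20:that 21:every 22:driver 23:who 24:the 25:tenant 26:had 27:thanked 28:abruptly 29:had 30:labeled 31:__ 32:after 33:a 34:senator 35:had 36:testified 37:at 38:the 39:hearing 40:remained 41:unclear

6

The gap at 31 is the object of "labeled", inside a relative clause.
The relative pronoun is "that" (word 7); it is bound by the head noun immediately before it.
Its filler is the head noun "invoice", at word 6.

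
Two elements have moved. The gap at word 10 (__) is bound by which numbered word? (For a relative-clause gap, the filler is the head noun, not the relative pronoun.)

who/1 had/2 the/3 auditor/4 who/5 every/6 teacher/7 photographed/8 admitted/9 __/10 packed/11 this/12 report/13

1

The marked gap is the subject of "packed".
Its filler is the fronted wh-phrase "who", at word 1.
(The other dependency links word 4 to a gap after word 8.)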